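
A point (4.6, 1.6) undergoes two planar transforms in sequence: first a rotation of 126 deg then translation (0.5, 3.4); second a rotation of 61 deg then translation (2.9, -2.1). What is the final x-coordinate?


After transform 1:
x1 = cos(126)*4.6 - sin(126)*1.6 + 0.5 = -3.4982
y1 = sin(126)*4.6 + cos(126)*1.6 + 3.4 = 6.181
After transform 2:
x2 = cos(61)*-3.4982 - sin(61)*6.181 + 2.9
= -4.202


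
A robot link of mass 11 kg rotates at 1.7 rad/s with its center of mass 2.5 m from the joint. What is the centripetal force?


F = m * omega^2 * r
= 11 * 1.7^2 * 2.5
= 11 * 2.89 * 2.5
= 79.475 N


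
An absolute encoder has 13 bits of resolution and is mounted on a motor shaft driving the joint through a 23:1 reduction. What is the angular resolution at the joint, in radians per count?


counts = 2^13 = 8192
effective counts at joint = 8192 * 23 = 188416
resolution = 2*pi / 188416
= 3.3347e-05 rad/count


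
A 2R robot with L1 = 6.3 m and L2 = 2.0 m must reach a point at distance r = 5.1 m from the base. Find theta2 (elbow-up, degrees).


cos(theta2) = (r^2 - L1^2 - L2^2) / (2*L1*L2)
cos(theta2) = (26.01 - 39.69 - 4.0) / 25.2
cos(theta2) = -0.701587
theta2 = 134.5545 degrees


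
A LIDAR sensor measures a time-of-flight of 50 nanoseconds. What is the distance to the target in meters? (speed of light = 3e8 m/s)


tof = 50 ns = 5e-08 s
dist = c * tof / 2
= 3e8 * 5e-08 / 2
= 7.5 m


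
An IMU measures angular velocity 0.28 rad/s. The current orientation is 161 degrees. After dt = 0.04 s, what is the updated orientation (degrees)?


delta_theta = w * dt = 0.28 * 0.04 = 0.0112 rad
= 0.6417 deg
theta_new = 161 + 0.6417 = 161.6417 deg


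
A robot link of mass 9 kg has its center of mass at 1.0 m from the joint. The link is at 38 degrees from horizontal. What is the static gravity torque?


tau = m*g*L*cos(angle)
= 9 * 9.81 * 1.0 * cos(38 deg)
= 9 * 9.81 * 1.0 * 0.788
= 69.5735 Nm


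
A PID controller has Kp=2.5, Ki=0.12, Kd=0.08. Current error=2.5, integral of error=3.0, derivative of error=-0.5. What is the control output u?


u = Kp*e + Ki*int(e) + Kd*de/dt
= 2.5*2.5 + 0.12*3.0 + 0.08*(-0.5)
= 6.25 + 0.36 + -0.04
= 6.57


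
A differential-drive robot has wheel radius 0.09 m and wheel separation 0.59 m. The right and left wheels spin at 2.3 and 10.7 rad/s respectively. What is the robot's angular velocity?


vR = r*wR = 0.09*2.3 = 0.207 m/s
vL = r*wL = 0.09*10.7 = 0.963 m/s
v = (vR+vL)/2 = 0.585 m/s
omega = (vR-vL)/L = -1.2814 rad/s
angular velocity = -1.2814 rad/s


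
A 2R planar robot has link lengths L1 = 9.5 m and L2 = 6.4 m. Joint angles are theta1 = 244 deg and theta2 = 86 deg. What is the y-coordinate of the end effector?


Convert angles to radians: theta1 = 4.2586, theta2 = 1.501
y = L1*sin(theta1) + L2*sin(theta1+theta2)
y = -8.5385 + -3.2
y = -11.7385


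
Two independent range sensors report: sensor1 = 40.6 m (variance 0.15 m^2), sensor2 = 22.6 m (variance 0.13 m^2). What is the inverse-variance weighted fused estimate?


w1 = (1/var1) / (1/var1 + 1/var2)
   = 6.6667 / (6.6667 + 7.6923) = 0.4643
w2 = 1 - w1 = 0.5357
fused = w1*s1 + w2*s2 = 18.85 + 12.1071
= 30.9571 m


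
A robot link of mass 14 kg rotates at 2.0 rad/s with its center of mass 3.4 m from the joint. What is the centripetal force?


F = m * omega^2 * r
= 14 * 2.0^2 * 3.4
= 14 * 4.0 * 3.4
= 190.4 N


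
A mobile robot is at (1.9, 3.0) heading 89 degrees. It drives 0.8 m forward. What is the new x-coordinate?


x_new = x0 + d*cos(theta)
= 1.9 + 0.8*cos(89)
= 1.9 + 0.014
= 1.914


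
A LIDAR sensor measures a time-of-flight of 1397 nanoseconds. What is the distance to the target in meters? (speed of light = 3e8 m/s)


tof = 1397 ns = 1.397e-06 s
dist = c * tof / 2
= 3e8 * 1.397e-06 / 2
= 209.55 m


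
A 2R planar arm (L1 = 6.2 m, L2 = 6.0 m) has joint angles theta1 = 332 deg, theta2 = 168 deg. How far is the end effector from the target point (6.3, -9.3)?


End effector via forward kinematics:
x = L1*cos(t1) + L2*cos(t1+t2) = 0.878
y = L1*sin(t1) + L2*sin(t1+t2) = 0.946
Distance to target:
d = sqrt((6.3 - 0.878)^2 + (-9.3 - 0.946)^2)
= sqrt(29.398 + 104.9806)
= 11.5922 m


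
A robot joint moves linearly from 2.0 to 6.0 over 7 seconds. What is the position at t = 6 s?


s = t/T = 6/7 = 0.8571
p(t) = p0 + (pf-p0)*s
= 2.0 + (6.0 - 2.0) * 0.8571
= 5.4286


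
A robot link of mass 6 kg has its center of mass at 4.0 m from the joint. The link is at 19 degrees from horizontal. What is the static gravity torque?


tau = m*g*L*cos(angle)
= 6 * 9.81 * 4.0 * cos(19 deg)
= 6 * 9.81 * 4.0 * 0.9455
= 222.6129 Nm


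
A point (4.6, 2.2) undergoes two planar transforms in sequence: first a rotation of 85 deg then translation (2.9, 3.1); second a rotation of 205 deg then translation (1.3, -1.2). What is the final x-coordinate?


After transform 1:
x1 = cos(85)*4.6 - sin(85)*2.2 + 2.9 = 1.1093
y1 = sin(85)*4.6 + cos(85)*2.2 + 3.1 = 7.8742
After transform 2:
x2 = cos(205)*1.1093 - sin(205)*7.8742 + 1.3
= 3.6224


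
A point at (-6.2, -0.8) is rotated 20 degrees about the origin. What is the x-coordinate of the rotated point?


x' = x*cos(theta) - y*sin(theta)
cos(20 deg) = 0.9397, sin(20 deg) = 0.342
x' = -6.2 * 0.9397 - -0.8 * 0.342
= -5.8261 - -0.2736
= -5.5525


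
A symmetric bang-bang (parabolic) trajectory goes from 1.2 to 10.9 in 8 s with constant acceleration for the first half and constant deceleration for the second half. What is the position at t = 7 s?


Symmetric rest-to-rest: each phase covers (pf-p0)/2 in time T/2. 0.5*a*(T/2)^2 = (pf-p0)/2 => a = 4*(pf-p0)/T^2
a = 4*(10.9-1.2)/8^2 = 0.6063
t = 7 is in the deceleration phase (t > T/2).
p = pf - 0.5*a*(T-t)^2 = 10.9 - 0.5*0.6063*1^2
= 10.5969


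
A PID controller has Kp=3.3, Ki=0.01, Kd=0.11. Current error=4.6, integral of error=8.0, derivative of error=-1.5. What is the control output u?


u = Kp*e + Ki*int(e) + Kd*de/dt
= 3.3*4.6 + 0.01*8.0 + 0.11*(-1.5)
= 15.18 + 0.08 + -0.165
= 15.095


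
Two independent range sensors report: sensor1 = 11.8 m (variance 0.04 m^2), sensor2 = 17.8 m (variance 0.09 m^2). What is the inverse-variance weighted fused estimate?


w1 = (1/var1) / (1/var1 + 1/var2)
   = 25.0 / (25.0 + 11.1111) = 0.6923
w2 = 1 - w1 = 0.3077
fused = w1*s1 + w2*s2 = 8.1692 + 5.4769
= 13.6462 m


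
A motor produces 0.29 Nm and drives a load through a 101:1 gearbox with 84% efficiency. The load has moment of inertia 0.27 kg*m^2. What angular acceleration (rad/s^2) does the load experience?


tau_out = tau_motor * N * eta
= 0.29 * 101 * 0.84 = 24.6036 Nm
alpha = tau_out / I = 24.6036 / 0.27
= 91.1244 rad/s^2


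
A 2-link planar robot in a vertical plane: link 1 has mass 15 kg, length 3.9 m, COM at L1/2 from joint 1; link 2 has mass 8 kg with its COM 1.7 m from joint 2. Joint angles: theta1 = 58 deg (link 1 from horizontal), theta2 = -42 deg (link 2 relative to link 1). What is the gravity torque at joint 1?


Horizontal distance from joint 1 to link-1 COM:
  x_c1 = (L1/2)*cos(t1) = 1.95 * 0.5299 = 1.0333 m
Horizontal distance from joint 1 to link-2 COM:
  x_c2 = L1*cos(t1) + Lc2*cos(t1+t2)
       = 3.9*0.5299 + 1.7*0.9613 = 3.7008 m
tau1 = m1*g*x_c1 + m2*g*x_c2
     = 15*9.81*1.0333 + 8*9.81*3.7008
     = 152.0564 + 290.4411
     = 442.4975 Nm


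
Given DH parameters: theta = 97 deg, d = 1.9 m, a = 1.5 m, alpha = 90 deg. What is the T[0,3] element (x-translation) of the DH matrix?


T[0,3] = a * cos(theta)
= 1.5 * cos(97 deg)
= 1.5 * -0.1219
= -0.1828


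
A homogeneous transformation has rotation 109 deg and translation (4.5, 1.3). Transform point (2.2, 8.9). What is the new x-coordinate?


x' = cos(theta)*px - sin(theta)*py + tx
= -0.3256*2.2 - 0.9455*8.9 + 4.5
= -4.6314


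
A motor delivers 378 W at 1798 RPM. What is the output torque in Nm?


omega = 1798 * 2*pi/60 = 188.2861 rad/s
tau = P / omega = 378 / 188.2861
= 2.0076 Nm


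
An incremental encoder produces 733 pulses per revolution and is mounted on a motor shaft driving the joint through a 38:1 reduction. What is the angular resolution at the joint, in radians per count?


counts per rev = 733
effective counts at joint = 733 * 38 = 27854
resolution = 2*pi / 27854
= 2.2558e-04 rad/count


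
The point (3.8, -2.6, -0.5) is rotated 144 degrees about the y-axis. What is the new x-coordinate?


Rotation about y-axis: x' = x*cos(theta) + z*sin(theta)
= 3.8 * -0.809 + -0.5 * 0.5878
= -3.3682


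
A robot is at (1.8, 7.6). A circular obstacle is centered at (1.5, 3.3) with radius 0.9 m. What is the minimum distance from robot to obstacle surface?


center_dist = sqrt((1.8-1.5)^2 + (7.6-3.3)^2)
= sqrt(0.09 + 18.49)
= 4.3105
min_dist = center_dist - radius = 4.3105 - 0.9 = 3.4105 m


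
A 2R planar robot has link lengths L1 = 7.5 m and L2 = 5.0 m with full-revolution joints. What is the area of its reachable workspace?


r_max = L1 + L2 = 12.5 m
r_min = |L1 - L2| = 2.5 m
Area = pi*(r_max^2 - r_min^2)
= pi*(156.25 - 6.25)
= pi * 150.0
= 471.2389 m^2


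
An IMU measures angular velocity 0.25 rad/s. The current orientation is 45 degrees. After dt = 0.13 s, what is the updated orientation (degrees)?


delta_theta = w * dt = 0.25 * 0.13 = 0.0325 rad
= 1.8621 deg
theta_new = 45 + 1.8621 = 46.8621 deg


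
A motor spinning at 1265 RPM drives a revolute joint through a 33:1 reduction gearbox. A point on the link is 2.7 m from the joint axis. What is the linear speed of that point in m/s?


omega_motor = 1265 * 2*pi/60 = 132.4705 rad/s
omega_joint = omega_motor / 33 = 4.0143 rad/s
v = omega_joint * r = 4.0143 * 2.7
= 10.8385 m/s


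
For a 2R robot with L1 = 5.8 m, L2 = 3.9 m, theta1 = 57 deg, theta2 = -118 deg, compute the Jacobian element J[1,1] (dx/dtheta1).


J[1,1] = -L1*sin(t1) - L2*sin(t1+t2)
= -5.8*sin(57) - 3.9*sin(-61)
= -1.4533


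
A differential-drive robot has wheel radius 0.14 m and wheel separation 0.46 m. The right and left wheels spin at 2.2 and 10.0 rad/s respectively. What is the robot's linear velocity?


vR = r*wR = 0.14*2.2 = 0.308 m/s
vL = r*wL = 0.14*10.0 = 1.4 m/s
v = (vR+vL)/2 = 0.854 m/s
omega = (vR-vL)/L = -2.3739 rad/s
linear velocity = 0.854 m/s


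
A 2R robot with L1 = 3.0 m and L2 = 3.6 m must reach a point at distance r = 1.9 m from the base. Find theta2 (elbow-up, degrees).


cos(theta2) = (r^2 - L1^2 - L2^2) / (2*L1*L2)
cos(theta2) = (3.61 - 9.0 - 12.96) / 21.6
cos(theta2) = -0.849537
theta2 = 148.1614 degrees


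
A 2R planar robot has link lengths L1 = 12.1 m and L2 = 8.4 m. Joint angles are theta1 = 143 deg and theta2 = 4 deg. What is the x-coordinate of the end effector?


Convert angles to radians: theta1 = 2.4958, theta2 = 0.0698
x = L1*cos(theta1) + L2*cos(theta1+theta2)
x = -9.6635 + -7.0448
x = -16.7083


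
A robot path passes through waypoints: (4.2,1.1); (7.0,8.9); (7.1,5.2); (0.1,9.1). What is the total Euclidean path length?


Segment lengths:
  seg1 = sqrt((2.8)^2 + (7.8)^2) = 8.2873
  seg2 = sqrt((0.1)^2 + (-3.7)^2) = 3.7014
  seg3 = sqrt((-7.0)^2 + (3.9)^2) = 8.0131
Total = 20.0018


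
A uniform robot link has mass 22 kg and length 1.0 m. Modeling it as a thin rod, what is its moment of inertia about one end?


I = (1/3) * m * L^2
= (1/3) * 22 * 1.0^2
= 0.333333 * 22 * 1.0
= 7.3333 kg*m^2


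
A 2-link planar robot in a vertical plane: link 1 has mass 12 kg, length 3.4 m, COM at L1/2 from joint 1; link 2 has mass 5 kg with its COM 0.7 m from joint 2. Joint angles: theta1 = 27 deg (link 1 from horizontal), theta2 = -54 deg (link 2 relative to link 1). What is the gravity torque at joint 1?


Horizontal distance from joint 1 to link-1 COM:
  x_c1 = (L1/2)*cos(t1) = 1.7 * 0.891 = 1.5147 m
Horizontal distance from joint 1 to link-2 COM:
  x_c2 = L1*cos(t1) + Lc2*cos(t1+t2)
       = 3.4*0.891 + 0.7*0.891 = 3.6531 m
tau1 = m1*g*x_c1 + m2*g*x_c2
     = 12*9.81*1.5147 + 5*9.81*3.6531
     = 178.3118 + 179.1859
     = 357.4977 Nm


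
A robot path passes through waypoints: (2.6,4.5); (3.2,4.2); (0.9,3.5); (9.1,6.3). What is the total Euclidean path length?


Segment lengths:
  seg1 = sqrt((0.6)^2 + (-0.3)^2) = 0.6708
  seg2 = sqrt((-2.3)^2 + (-0.7)^2) = 2.4042
  seg3 = sqrt((8.2)^2 + (2.8)^2) = 8.6649
Total = 11.7399


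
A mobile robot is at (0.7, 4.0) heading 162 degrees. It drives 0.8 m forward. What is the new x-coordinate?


x_new = x0 + d*cos(theta)
= 0.7 + 0.8*cos(162)
= 0.7 + -0.7608
= -0.0608


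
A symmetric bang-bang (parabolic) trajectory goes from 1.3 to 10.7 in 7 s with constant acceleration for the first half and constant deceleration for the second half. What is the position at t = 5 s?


Symmetric rest-to-rest: each phase covers (pf-p0)/2 in time T/2. 0.5*a*(T/2)^2 = (pf-p0)/2 => a = 4*(pf-p0)/T^2
a = 4*(10.7-1.3)/7^2 = 0.7673
t = 5 is in the deceleration phase (t > T/2).
p = pf - 0.5*a*(T-t)^2 = 10.7 - 0.5*0.7673*2^2
= 9.1653


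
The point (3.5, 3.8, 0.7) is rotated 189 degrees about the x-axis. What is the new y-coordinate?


Rotation about x-axis: y' = y*cos(theta) - z*sin(theta)
= 3.8 * -0.9877 - 0.7 * -0.1564
= -3.6437


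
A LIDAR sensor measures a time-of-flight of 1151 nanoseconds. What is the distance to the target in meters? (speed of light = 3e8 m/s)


tof = 1151 ns = 1.151e-06 s
dist = c * tof / 2
= 3e8 * 1.151e-06 / 2
= 172.65 m


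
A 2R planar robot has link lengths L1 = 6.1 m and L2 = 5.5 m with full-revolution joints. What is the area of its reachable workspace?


r_max = L1 + L2 = 11.6 m
r_min = |L1 - L2| = 0.6 m
Area = pi*(r_max^2 - r_min^2)
= pi*(134.56 - 0.36)
= pi * 134.2
= 421.6017 m^2


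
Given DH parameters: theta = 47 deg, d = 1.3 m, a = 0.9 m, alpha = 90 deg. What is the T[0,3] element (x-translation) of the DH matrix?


T[0,3] = a * cos(theta)
= 0.9 * cos(47 deg)
= 0.9 * 0.682
= 0.6138


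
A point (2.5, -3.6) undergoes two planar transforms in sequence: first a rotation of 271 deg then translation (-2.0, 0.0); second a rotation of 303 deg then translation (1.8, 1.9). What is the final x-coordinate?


After transform 1:
x1 = cos(271)*2.5 - sin(271)*-3.6 + -2.0 = -5.5558
y1 = sin(271)*2.5 + cos(271)*-3.6 + 0.0 = -2.5624
After transform 2:
x2 = cos(303)*-5.5558 - sin(303)*-2.5624 + 1.8
= -3.375


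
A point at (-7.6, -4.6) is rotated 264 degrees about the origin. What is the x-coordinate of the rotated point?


x' = x*cos(theta) - y*sin(theta)
cos(264 deg) = -0.1045, sin(264 deg) = -0.9945
x' = -7.6 * -0.1045 - -4.6 * -0.9945
= 0.7944 - 4.5748
= -3.7804


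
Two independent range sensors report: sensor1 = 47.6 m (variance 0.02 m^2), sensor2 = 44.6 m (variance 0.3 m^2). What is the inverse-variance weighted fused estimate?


w1 = (1/var1) / (1/var1 + 1/var2)
   = 50.0 / (50.0 + 3.3333) = 0.9375
w2 = 1 - w1 = 0.0625
fused = w1*s1 + w2*s2 = 44.625 + 2.7875
= 47.4125 m


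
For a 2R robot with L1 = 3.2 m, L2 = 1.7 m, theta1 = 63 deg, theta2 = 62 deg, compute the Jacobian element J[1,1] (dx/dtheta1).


J[1,1] = -L1*sin(t1) - L2*sin(t1+t2)
= -3.2*sin(63) - 1.7*sin(125)
= -4.2438


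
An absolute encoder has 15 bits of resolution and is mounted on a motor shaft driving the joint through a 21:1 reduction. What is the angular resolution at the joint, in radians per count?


counts = 2^15 = 32768
effective counts at joint = 32768 * 21 = 688128
resolution = 2*pi / 688128
= 9.1308e-06 rad/count


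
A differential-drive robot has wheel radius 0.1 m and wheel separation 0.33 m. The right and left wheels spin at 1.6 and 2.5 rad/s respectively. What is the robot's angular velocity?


vR = r*wR = 0.1*1.6 = 0.16 m/s
vL = r*wL = 0.1*2.5 = 0.25 m/s
v = (vR+vL)/2 = 0.205 m/s
omega = (vR-vL)/L = -0.2727 rad/s
angular velocity = -0.2727 rad/s


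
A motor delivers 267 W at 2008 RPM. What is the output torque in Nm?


omega = 2008 * 2*pi/60 = 210.2773 rad/s
tau = P / omega = 267 / 210.2773
= 1.2698 Nm


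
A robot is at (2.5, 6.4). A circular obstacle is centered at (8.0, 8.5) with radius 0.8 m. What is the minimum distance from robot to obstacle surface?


center_dist = sqrt((2.5-8.0)^2 + (6.4-8.5)^2)
= sqrt(30.25 + 4.41)
= 5.8873
min_dist = center_dist - radius = 5.8873 - 0.8 = 5.0873 m


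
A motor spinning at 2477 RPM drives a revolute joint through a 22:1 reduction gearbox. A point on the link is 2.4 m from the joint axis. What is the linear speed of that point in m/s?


omega_motor = 2477 * 2*pi/60 = 259.3908 rad/s
omega_joint = omega_motor / 22 = 11.7905 rad/s
v = omega_joint * r = 11.7905 * 2.4
= 28.2972 m/s


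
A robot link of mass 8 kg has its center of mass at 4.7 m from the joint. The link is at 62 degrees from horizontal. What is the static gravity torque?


tau = m*g*L*cos(angle)
= 8 * 9.81 * 4.7 * cos(62 deg)
= 8 * 9.81 * 4.7 * 0.4695
= 173.1674 Nm


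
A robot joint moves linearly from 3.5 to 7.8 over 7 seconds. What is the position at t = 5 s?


s = t/T = 5/7 = 0.7143
p(t) = p0 + (pf-p0)*s
= 3.5 + (7.8 - 3.5) * 0.7143
= 6.5714


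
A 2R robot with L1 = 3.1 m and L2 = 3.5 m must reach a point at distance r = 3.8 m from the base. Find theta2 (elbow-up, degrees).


cos(theta2) = (r^2 - L1^2 - L2^2) / (2*L1*L2)
cos(theta2) = (14.44 - 9.61 - 12.25) / 21.7
cos(theta2) = -0.341935
theta2 = 109.9948 degrees


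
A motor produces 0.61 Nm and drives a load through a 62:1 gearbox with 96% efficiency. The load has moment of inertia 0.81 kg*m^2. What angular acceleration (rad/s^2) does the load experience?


tau_out = tau_motor * N * eta
= 0.61 * 62 * 0.96 = 36.3072 Nm
alpha = tau_out / I = 36.3072 / 0.81
= 44.8237 rad/s^2


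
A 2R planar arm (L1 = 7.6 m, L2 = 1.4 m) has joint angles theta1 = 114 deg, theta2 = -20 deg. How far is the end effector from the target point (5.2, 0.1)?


End effector via forward kinematics:
x = L1*cos(t1) + L2*cos(t1+t2) = -3.1889
y = L1*sin(t1) + L2*sin(t1+t2) = 8.3395
Distance to target:
d = sqrt((5.2 - -3.1889)^2 + (0.1 - 8.3395)^2)
= sqrt(70.3729 + 67.8899)
= 11.7585 m


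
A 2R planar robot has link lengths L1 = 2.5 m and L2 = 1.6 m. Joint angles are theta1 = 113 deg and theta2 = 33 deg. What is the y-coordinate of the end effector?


Convert angles to radians: theta1 = 1.9722, theta2 = 0.576
y = L1*sin(theta1) + L2*sin(theta1+theta2)
y = 2.3013 + 0.8947
y = 3.196


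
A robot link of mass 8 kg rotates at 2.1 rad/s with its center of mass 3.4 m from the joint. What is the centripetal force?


F = m * omega^2 * r
= 8 * 2.1^2 * 3.4
= 8 * 4.41 * 3.4
= 119.952 N


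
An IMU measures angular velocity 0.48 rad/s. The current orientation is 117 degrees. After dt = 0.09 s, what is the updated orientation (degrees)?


delta_theta = w * dt = 0.48 * 0.09 = 0.0432 rad
= 2.4752 deg
theta_new = 117 + 2.4752 = 119.4752 deg


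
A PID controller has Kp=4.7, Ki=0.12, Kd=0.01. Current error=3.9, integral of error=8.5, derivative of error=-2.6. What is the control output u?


u = Kp*e + Ki*int(e) + Kd*de/dt
= 4.7*3.9 + 0.12*8.5 + 0.01*(-2.6)
= 18.33 + 1.02 + -0.026
= 19.324


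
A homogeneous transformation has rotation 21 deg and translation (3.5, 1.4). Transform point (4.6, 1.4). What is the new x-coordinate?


x' = cos(theta)*px - sin(theta)*py + tx
= 0.9336*4.6 - 0.3584*1.4 + 3.5
= 7.2928


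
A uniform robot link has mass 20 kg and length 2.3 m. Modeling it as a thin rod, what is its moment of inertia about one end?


I = (1/3) * m * L^2
= (1/3) * 20 * 2.3^2
= 0.333333 * 20 * 5.29
= 35.2667 kg*m^2


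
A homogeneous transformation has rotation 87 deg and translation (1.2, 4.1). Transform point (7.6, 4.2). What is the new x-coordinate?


x' = cos(theta)*px - sin(theta)*py + tx
= 0.0523*7.6 - 0.9986*4.2 + 1.2
= -2.5965


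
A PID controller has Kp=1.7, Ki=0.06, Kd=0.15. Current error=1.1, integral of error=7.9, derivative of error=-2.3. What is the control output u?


u = Kp*e + Ki*int(e) + Kd*de/dt
= 1.7*1.1 + 0.06*7.9 + 0.15*(-2.3)
= 1.87 + 0.474 + -0.345
= 1.999


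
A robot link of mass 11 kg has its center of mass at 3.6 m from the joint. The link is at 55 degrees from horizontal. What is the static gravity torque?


tau = m*g*L*cos(angle)
= 11 * 9.81 * 3.6 * cos(55 deg)
= 11 * 9.81 * 3.6 * 0.5736
= 222.8207 Nm


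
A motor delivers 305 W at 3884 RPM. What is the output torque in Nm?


omega = 3884 * 2*pi/60 = 406.7315 rad/s
tau = P / omega = 305 / 406.7315
= 0.7499 Nm


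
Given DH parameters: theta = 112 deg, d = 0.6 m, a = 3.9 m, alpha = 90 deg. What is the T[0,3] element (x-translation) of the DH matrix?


T[0,3] = a * cos(theta)
= 3.9 * cos(112 deg)
= 3.9 * -0.3746
= -1.461


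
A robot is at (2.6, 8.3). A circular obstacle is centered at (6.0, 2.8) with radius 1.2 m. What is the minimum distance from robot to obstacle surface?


center_dist = sqrt((2.6-6.0)^2 + (8.3-2.8)^2)
= sqrt(11.56 + 30.25)
= 6.4661
min_dist = center_dist - radius = 6.4661 - 1.2 = 5.2661 m


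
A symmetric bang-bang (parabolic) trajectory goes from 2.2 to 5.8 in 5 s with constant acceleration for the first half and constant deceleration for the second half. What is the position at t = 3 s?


Symmetric rest-to-rest: each phase covers (pf-p0)/2 in time T/2. 0.5*a*(T/2)^2 = (pf-p0)/2 => a = 4*(pf-p0)/T^2
a = 4*(5.8-2.2)/5^2 = 0.576
t = 3 is in the deceleration phase (t > T/2).
p = pf - 0.5*a*(T-t)^2 = 5.8 - 0.5*0.576*2^2
= 4.648


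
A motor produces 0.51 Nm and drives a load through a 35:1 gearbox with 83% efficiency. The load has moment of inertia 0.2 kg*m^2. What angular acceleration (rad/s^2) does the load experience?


tau_out = tau_motor * N * eta
= 0.51 * 35 * 0.83 = 14.8155 Nm
alpha = tau_out / I = 14.8155 / 0.2
= 74.0775 rad/s^2


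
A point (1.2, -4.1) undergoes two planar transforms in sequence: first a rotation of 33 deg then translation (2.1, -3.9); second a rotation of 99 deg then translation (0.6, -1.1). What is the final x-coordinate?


After transform 1:
x1 = cos(33)*1.2 - sin(33)*-4.1 + 2.1 = 5.3394
y1 = sin(33)*1.2 + cos(33)*-4.1 + -3.9 = -6.685
After transform 2:
x2 = cos(99)*5.3394 - sin(99)*-6.685 + 0.6
= 6.3674


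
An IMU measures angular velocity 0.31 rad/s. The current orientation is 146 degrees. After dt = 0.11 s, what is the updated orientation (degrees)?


delta_theta = w * dt = 0.31 * 0.11 = 0.0341 rad
= 1.9538 deg
theta_new = 146 + 1.9538 = 147.9538 deg


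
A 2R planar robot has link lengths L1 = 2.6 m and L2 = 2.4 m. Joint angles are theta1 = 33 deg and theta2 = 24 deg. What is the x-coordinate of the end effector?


Convert angles to radians: theta1 = 0.576, theta2 = 0.4189
x = L1*cos(theta1) + L2*cos(theta1+theta2)
x = 2.1805 + 1.3071
x = 3.4877


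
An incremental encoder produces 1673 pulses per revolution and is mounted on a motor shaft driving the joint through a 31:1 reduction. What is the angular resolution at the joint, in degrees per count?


counts per rev = 1673
effective counts at joint = 1673 * 31 = 51863
resolution = 360 / 51863
= 0.0069 deg/count


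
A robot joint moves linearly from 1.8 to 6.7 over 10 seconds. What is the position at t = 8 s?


s = t/T = 8/10 = 0.8
p(t) = p0 + (pf-p0)*s
= 1.8 + (6.7 - 1.8) * 0.8
= 5.72


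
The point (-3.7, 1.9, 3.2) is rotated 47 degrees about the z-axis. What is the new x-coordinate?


Rotation about z-axis: x' = x*cos(theta) - y*sin(theta)
= -3.7 * 0.682 - 1.9 * 0.7314
= -3.913


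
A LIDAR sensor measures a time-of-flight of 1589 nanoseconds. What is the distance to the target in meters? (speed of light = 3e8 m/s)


tof = 1589 ns = 1.589e-06 s
dist = c * tof / 2
= 3e8 * 1.589e-06 / 2
= 238.35 m


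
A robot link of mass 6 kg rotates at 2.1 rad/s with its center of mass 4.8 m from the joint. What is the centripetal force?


F = m * omega^2 * r
= 6 * 2.1^2 * 4.8
= 6 * 4.41 * 4.8
= 127.008 N


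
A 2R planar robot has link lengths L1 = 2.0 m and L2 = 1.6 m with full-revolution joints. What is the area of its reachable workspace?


r_max = L1 + L2 = 3.6 m
r_min = |L1 - L2| = 0.4 m
Area = pi*(r_max^2 - r_min^2)
= pi*(12.96 - 0.16)
= pi * 12.8
= 40.2124 m^2


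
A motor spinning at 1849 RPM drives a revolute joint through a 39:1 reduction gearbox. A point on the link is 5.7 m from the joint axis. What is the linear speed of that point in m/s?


omega_motor = 1849 * 2*pi/60 = 193.6268 rad/s
omega_joint = omega_motor / 39 = 4.9648 rad/s
v = omega_joint * r = 4.9648 * 5.7
= 28.2993 m/s


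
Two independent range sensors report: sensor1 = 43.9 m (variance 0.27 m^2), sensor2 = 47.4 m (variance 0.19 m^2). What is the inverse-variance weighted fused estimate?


w1 = (1/var1) / (1/var1 + 1/var2)
   = 3.7037 / (3.7037 + 5.2632) = 0.413
w2 = 1 - w1 = 0.587
fused = w1*s1 + w2*s2 = 18.1326 + 27.8217
= 45.9543 m


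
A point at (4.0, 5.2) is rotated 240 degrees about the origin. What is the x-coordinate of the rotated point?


x' = x*cos(theta) - y*sin(theta)
cos(240 deg) = -0.5, sin(240 deg) = -0.866
x' = 4.0 * -0.5 - 5.2 * -0.866
= -2.0 - -4.5033
= 2.5033


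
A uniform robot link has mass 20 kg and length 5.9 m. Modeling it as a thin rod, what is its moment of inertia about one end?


I = (1/3) * m * L^2
= (1/3) * 20 * 5.9^2
= 0.333333 * 20 * 34.81
= 232.0667 kg*m^2


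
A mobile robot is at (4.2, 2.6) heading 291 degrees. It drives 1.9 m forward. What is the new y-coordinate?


y_new = y0 + d*sin(theta)
= 2.6 + 1.9*sin(291)
= 2.6 + -1.7738
= 0.8262


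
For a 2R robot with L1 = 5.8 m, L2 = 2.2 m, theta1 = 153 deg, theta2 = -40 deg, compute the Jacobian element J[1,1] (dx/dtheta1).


J[1,1] = -L1*sin(t1) - L2*sin(t1+t2)
= -5.8*sin(153) - 2.2*sin(113)
= -4.6583


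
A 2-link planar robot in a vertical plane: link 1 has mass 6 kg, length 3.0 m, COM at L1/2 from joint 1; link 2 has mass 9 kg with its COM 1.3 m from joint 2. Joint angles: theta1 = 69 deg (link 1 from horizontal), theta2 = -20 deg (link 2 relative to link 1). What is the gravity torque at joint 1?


Horizontal distance from joint 1 to link-1 COM:
  x_c1 = (L1/2)*cos(t1) = 1.5 * 0.3584 = 0.5376 m
Horizontal distance from joint 1 to link-2 COM:
  x_c2 = L1*cos(t1) + Lc2*cos(t1+t2)
       = 3.0*0.3584 + 1.3*0.6561 = 1.928 m
tau1 = m1*g*x_c1 + m2*g*x_c2
     = 6*9.81*0.5376 + 9*9.81*1.928
     = 31.6403 + 170.2214
     = 201.8617 Nm


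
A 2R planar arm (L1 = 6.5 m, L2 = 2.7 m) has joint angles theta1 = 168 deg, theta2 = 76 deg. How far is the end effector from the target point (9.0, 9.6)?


End effector via forward kinematics:
x = L1*cos(t1) + L2*cos(t1+t2) = -7.5416
y = L1*sin(t1) + L2*sin(t1+t2) = -1.0753
Distance to target:
d = sqrt((9.0 - -7.5416)^2 + (9.6 - -1.0753)^2)
= sqrt(273.6233 + 113.9624)
= 19.6872 m


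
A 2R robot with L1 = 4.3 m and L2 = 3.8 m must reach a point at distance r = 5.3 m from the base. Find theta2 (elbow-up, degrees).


cos(theta2) = (r^2 - L1^2 - L2^2) / (2*L1*L2)
cos(theta2) = (28.09 - 18.49 - 14.44) / 32.68
cos(theta2) = -0.148103
theta2 = 98.517 degrees


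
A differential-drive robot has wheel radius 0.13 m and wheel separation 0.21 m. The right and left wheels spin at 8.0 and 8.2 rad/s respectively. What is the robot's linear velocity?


vR = r*wR = 0.13*8.0 = 1.04 m/s
vL = r*wL = 0.13*8.2 = 1.066 m/s
v = (vR+vL)/2 = 1.053 m/s
omega = (vR-vL)/L = -0.1238 rad/s
linear velocity = 1.053 m/s


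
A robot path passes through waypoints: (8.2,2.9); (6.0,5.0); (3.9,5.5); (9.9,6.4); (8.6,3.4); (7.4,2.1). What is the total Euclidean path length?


Segment lengths:
  seg1 = sqrt((-2.2)^2 + (2.1)^2) = 3.0414
  seg2 = sqrt((-2.1)^2 + (0.5)^2) = 2.1587
  seg3 = sqrt((6.0)^2 + (0.9)^2) = 6.0671
  seg4 = sqrt((-1.3)^2 + (-3.0)^2) = 3.2696
  seg5 = sqrt((-1.2)^2 + (-1.3)^2) = 1.7692
Total = 16.3059


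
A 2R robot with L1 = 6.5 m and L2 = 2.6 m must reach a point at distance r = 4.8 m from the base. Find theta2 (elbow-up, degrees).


cos(theta2) = (r^2 - L1^2 - L2^2) / (2*L1*L2)
cos(theta2) = (23.04 - 42.25 - 6.76) / 33.8
cos(theta2) = -0.768343
theta2 = 140.2053 degrees


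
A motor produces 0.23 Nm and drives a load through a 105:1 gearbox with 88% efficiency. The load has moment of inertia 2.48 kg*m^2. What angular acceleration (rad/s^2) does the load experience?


tau_out = tau_motor * N * eta
= 0.23 * 105 * 0.88 = 21.252 Nm
alpha = tau_out / I = 21.252 / 2.48
= 8.5694 rad/s^2


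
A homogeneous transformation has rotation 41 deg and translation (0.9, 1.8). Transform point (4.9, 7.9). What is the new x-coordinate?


x' = cos(theta)*px - sin(theta)*py + tx
= 0.7547*4.9 - 0.6561*7.9 + 0.9
= -0.5848


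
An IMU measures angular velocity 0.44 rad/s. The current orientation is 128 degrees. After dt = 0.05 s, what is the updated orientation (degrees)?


delta_theta = w * dt = 0.44 * 0.05 = 0.022 rad
= 1.2605 deg
theta_new = 128 + 1.2605 = 129.2605 deg


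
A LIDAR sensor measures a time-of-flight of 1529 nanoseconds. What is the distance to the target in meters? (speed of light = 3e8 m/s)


tof = 1529 ns = 1.529e-06 s
dist = c * tof / 2
= 3e8 * 1.529e-06 / 2
= 229.35 m


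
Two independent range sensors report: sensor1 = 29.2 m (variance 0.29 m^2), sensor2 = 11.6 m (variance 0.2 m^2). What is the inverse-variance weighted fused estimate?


w1 = (1/var1) / (1/var1 + 1/var2)
   = 3.4483 / (3.4483 + 5.0) = 0.4082
w2 = 1 - w1 = 0.5918
fused = w1*s1 + w2*s2 = 11.9184 + 6.8653
= 18.7837 m


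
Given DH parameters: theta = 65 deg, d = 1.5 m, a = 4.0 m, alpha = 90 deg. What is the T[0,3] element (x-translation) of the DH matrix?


T[0,3] = a * cos(theta)
= 4.0 * cos(65 deg)
= 4.0 * 0.4226
= 1.6905


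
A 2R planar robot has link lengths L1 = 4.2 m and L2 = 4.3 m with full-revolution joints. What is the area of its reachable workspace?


r_max = L1 + L2 = 8.5 m
r_min = |L1 - L2| = 0.1 m
Area = pi*(r_max^2 - r_min^2)
= pi*(72.25 - 0.01)
= pi * 72.24
= 226.9487 m^2


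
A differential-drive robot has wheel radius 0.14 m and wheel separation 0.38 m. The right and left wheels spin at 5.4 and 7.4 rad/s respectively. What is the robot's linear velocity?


vR = r*wR = 0.14*5.4 = 0.756 m/s
vL = r*wL = 0.14*7.4 = 1.036 m/s
v = (vR+vL)/2 = 0.896 m/s
omega = (vR-vL)/L = -0.7368 rad/s
linear velocity = 0.896 m/s


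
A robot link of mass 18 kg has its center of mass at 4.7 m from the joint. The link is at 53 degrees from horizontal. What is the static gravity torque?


tau = m*g*L*cos(angle)
= 18 * 9.81 * 4.7 * cos(53 deg)
= 18 * 9.81 * 4.7 * 0.6018
= 499.4619 Nm


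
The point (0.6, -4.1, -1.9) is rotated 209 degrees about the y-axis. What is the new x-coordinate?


Rotation about y-axis: x' = x*cos(theta) + z*sin(theta)
= 0.6 * -0.8746 + -1.9 * -0.4848
= 0.3964


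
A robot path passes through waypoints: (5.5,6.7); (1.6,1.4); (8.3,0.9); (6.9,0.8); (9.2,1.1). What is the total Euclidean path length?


Segment lengths:
  seg1 = sqrt((-3.9)^2 + (-5.3)^2) = 6.5803
  seg2 = sqrt((6.7)^2 + (-0.5)^2) = 6.7186
  seg3 = sqrt((-1.4)^2 + (-0.1)^2) = 1.4036
  seg4 = sqrt((2.3)^2 + (0.3)^2) = 2.3195
Total = 17.022


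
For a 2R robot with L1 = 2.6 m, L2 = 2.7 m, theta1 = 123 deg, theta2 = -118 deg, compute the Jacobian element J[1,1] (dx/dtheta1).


J[1,1] = -L1*sin(t1) - L2*sin(t1+t2)
= -2.6*sin(123) - 2.7*sin(5)
= -2.4159


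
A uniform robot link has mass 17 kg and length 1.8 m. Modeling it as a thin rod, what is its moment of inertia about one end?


I = (1/3) * m * L^2
= (1/3) * 17 * 1.8^2
= 0.333333 * 17 * 3.24
= 18.36 kg*m^2


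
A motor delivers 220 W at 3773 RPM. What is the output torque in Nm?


omega = 3773 * 2*pi/60 = 395.1076 rad/s
tau = P / omega = 220 / 395.1076
= 0.5568 Nm


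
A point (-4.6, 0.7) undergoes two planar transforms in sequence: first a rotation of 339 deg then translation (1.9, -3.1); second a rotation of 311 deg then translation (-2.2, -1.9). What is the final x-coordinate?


After transform 1:
x1 = cos(339)*-4.6 - sin(339)*0.7 + 1.9 = -2.1436
y1 = sin(339)*-4.6 + cos(339)*0.7 + -3.1 = -0.798
After transform 2:
x2 = cos(311)*-2.1436 - sin(311)*-0.798 + -2.2
= -4.2086


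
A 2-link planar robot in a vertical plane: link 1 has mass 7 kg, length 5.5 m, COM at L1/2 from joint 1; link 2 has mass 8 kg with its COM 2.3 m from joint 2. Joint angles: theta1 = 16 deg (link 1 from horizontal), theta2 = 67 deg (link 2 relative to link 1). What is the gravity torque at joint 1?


Horizontal distance from joint 1 to link-1 COM:
  x_c1 = (L1/2)*cos(t1) = 2.75 * 0.9613 = 2.6435 m
Horizontal distance from joint 1 to link-2 COM:
  x_c2 = L1*cos(t1) + Lc2*cos(t1+t2)
       = 5.5*0.9613 + 2.3*0.1219 = 5.5672 m
tau1 = m1*g*x_c1 + m2*g*x_c2
     = 7*9.81*2.6435 + 8*9.81*5.5672
     = 181.5271 + 436.9169
     = 618.444 Nm


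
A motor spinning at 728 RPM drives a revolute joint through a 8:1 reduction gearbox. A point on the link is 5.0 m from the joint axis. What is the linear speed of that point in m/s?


omega_motor = 728 * 2*pi/60 = 76.236 rad/s
omega_joint = omega_motor / 8 = 9.5295 rad/s
v = omega_joint * r = 9.5295 * 5.0
= 47.6475 m/s


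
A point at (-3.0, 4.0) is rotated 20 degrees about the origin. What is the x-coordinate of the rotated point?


x' = x*cos(theta) - y*sin(theta)
cos(20 deg) = 0.9397, sin(20 deg) = 0.342
x' = -3.0 * 0.9397 - 4.0 * 0.342
= -2.8191 - 1.3681
= -4.1872


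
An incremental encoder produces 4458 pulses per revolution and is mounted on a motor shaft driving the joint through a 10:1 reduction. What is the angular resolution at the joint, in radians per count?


counts per rev = 4458
effective counts at joint = 4458 * 10 = 44580
resolution = 2*pi / 44580
= 1.4094e-04 rad/count


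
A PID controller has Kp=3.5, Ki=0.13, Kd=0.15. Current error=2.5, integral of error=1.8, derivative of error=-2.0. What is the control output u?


u = Kp*e + Ki*int(e) + Kd*de/dt
= 3.5*2.5 + 0.13*1.8 + 0.15*(-2.0)
= 8.75 + 0.234 + -0.3
= 8.684


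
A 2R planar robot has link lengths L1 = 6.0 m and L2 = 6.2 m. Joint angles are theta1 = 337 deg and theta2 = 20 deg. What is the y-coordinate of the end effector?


Convert angles to radians: theta1 = 5.8818, theta2 = 0.3491
y = L1*sin(theta1) + L2*sin(theta1+theta2)
y = -2.3444 + -0.3245
y = -2.6689


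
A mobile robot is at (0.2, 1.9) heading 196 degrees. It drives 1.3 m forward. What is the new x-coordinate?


x_new = x0 + d*cos(theta)
= 0.2 + 1.3*cos(196)
= 0.2 + -1.2496
= -1.0496


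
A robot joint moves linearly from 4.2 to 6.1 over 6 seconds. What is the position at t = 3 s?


s = t/T = 3/6 = 0.5
p(t) = p0 + (pf-p0)*s
= 4.2 + (6.1 - 4.2) * 0.5
= 5.15


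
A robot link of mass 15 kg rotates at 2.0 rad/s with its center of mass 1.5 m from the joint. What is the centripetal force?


F = m * omega^2 * r
= 15 * 2.0^2 * 1.5
= 15 * 4.0 * 1.5
= 90.0 N


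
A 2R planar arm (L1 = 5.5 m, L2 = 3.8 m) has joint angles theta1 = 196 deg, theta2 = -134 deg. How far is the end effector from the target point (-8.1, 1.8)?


End effector via forward kinematics:
x = L1*cos(t1) + L2*cos(t1+t2) = -3.5029
y = L1*sin(t1) + L2*sin(t1+t2) = 1.8392
Distance to target:
d = sqrt((-8.1 - -3.5029)^2 + (1.8 - 1.8392)^2)
= sqrt(21.1329 + 0.0015)
= 4.5972 m


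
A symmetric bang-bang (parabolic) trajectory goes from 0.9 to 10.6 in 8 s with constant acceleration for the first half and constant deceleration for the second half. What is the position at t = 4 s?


Symmetric rest-to-rest: each phase covers (pf-p0)/2 in time T/2. 0.5*a*(T/2)^2 = (pf-p0)/2 => a = 4*(pf-p0)/T^2
a = 4*(10.6-0.9)/8^2 = 0.6062
t = 4 is in the acceleration phase (t <= T/2).
p = p0 + 0.5*a*t^2 = 0.9 + 0.5*0.6062*4^2
= 5.75


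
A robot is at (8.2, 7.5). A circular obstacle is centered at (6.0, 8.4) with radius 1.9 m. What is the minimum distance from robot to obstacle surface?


center_dist = sqrt((8.2-6.0)^2 + (7.5-8.4)^2)
= sqrt(4.84 + 0.81)
= 2.377
min_dist = center_dist - radius = 2.377 - 1.9 = 0.477 m


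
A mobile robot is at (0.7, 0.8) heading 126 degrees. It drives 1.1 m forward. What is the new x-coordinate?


x_new = x0 + d*cos(theta)
= 0.7 + 1.1*cos(126)
= 0.7 + -0.6466
= 0.0534


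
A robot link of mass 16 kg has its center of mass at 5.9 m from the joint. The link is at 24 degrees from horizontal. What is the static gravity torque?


tau = m*g*L*cos(angle)
= 16 * 9.81 * 5.9 * cos(24 deg)
= 16 * 9.81 * 5.9 * 0.9135
= 846.0016 Nm


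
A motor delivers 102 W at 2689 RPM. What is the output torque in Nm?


omega = 2689 * 2*pi/60 = 281.5914 rad/s
tau = P / omega = 102 / 281.5914
= 0.3622 Nm


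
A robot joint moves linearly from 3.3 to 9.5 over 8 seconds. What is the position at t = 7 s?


s = t/T = 7/8 = 0.875
p(t) = p0 + (pf-p0)*s
= 3.3 + (9.5 - 3.3) * 0.875
= 8.725


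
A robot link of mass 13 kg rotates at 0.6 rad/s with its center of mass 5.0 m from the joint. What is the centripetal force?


F = m * omega^2 * r
= 13 * 0.6^2 * 5.0
= 13 * 0.36 * 5.0
= 23.4 N


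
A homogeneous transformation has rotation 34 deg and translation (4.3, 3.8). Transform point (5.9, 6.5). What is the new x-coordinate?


x' = cos(theta)*px - sin(theta)*py + tx
= 0.829*5.9 - 0.5592*6.5 + 4.3
= 5.5566


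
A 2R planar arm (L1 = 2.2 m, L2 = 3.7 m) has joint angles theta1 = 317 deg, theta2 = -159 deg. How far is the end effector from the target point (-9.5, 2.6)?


End effector via forward kinematics:
x = L1*cos(t1) + L2*cos(t1+t2) = -1.8216
y = L1*sin(t1) + L2*sin(t1+t2) = -0.1144
Distance to target:
d = sqrt((-9.5 - -1.8216)^2 + (2.6 - -0.1144)^2)
= sqrt(58.9578 + 7.3677)
= 8.144 m


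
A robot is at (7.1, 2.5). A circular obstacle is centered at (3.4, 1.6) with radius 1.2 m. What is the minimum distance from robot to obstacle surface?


center_dist = sqrt((7.1-3.4)^2 + (2.5-1.6)^2)
= sqrt(13.69 + 0.81)
= 3.8079
min_dist = center_dist - radius = 3.8079 - 1.2 = 2.6079 m


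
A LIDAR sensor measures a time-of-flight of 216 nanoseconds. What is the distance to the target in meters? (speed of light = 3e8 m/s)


tof = 216 ns = 2.16e-07 s
dist = c * tof / 2
= 3e8 * 2.16e-07 / 2
= 32.4 m


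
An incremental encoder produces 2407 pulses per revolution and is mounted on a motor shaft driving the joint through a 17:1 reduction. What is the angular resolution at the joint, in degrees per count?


counts per rev = 2407
effective counts at joint = 2407 * 17 = 40919
resolution = 360 / 40919
= 0.0088 deg/count


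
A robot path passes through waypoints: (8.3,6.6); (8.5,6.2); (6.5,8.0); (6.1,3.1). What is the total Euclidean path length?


Segment lengths:
  seg1 = sqrt((0.2)^2 + (-0.4)^2) = 0.4472
  seg2 = sqrt((-2.0)^2 + (1.8)^2) = 2.6907
  seg3 = sqrt((-0.4)^2 + (-4.9)^2) = 4.9163
Total = 8.0542


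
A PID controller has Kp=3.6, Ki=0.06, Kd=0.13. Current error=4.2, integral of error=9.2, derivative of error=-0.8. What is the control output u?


u = Kp*e + Ki*int(e) + Kd*de/dt
= 3.6*4.2 + 0.06*9.2 + 0.13*(-0.8)
= 15.12 + 0.552 + -0.104
= 15.568


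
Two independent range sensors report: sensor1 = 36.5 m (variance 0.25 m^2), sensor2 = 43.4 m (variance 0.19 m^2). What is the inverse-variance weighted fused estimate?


w1 = (1/var1) / (1/var1 + 1/var2)
   = 4.0 / (4.0 + 5.2632) = 0.4318
w2 = 1 - w1 = 0.5682
fused = w1*s1 + w2*s2 = 15.7614 + 24.6591
= 40.4205 m


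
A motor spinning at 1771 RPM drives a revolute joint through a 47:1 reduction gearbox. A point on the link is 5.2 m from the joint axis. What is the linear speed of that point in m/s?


omega_motor = 1771 * 2*pi/60 = 185.4587 rad/s
omega_joint = omega_motor / 47 = 3.9459 rad/s
v = omega_joint * r = 3.9459 * 5.2
= 20.5188 m/s


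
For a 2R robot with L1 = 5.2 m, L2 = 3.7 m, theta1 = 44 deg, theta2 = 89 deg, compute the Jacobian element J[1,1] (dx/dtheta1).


J[1,1] = -L1*sin(t1) - L2*sin(t1+t2)
= -5.2*sin(44) - 3.7*sin(133)
= -6.3182


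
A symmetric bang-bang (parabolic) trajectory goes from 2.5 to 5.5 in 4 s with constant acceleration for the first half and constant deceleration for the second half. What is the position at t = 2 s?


Symmetric rest-to-rest: each phase covers (pf-p0)/2 in time T/2. 0.5*a*(T/2)^2 = (pf-p0)/2 => a = 4*(pf-p0)/T^2
a = 4*(5.5-2.5)/4^2 = 0.75
t = 2 is in the acceleration phase (t <= T/2).
p = p0 + 0.5*a*t^2 = 2.5 + 0.5*0.75*2^2
= 4.0
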